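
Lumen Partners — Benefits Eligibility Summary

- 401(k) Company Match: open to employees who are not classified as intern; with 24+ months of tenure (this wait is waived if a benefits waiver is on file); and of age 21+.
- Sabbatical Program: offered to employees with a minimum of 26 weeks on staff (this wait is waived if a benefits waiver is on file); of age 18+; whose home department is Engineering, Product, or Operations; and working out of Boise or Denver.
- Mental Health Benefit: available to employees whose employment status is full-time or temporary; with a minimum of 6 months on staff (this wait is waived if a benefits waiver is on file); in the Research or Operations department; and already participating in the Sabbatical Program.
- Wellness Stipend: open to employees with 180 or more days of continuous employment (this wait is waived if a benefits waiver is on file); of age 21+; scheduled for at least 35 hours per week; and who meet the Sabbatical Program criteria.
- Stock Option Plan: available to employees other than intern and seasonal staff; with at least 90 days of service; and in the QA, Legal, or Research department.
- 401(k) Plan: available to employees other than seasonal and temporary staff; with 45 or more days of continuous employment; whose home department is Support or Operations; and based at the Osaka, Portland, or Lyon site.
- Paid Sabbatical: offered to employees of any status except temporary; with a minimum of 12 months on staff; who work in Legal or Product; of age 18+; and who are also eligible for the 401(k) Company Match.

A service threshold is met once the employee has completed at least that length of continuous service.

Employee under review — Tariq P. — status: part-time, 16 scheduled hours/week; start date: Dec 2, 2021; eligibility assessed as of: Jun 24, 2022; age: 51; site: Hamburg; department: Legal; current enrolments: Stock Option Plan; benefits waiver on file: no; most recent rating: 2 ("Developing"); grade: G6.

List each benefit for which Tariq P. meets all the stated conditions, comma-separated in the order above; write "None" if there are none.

Service from Dec 2, 2021 to Jun 24, 2022: 204 days.
401(k) Company Match — status part-time ✓ (not excluded); no waiver, service 204 days < 24 months (≈720 days) ✗ → not eligible.
Sabbatical Program — no waiver, service 204 days ≥ 26 weeks (≈182 days) ✓; age 51 ≥ 18 ✓; dept Legal ✗ → not eligible.
Mental Health Benefit — status part-time ✗ (requires full-time or temporary) → not eligible.
Wellness Stipend — no waiver, service 204 days ≥ 180 days ✓; age 51 ≥ 21 ✓; 16 hrs/wk < 35 ✗ → not eligible.
Stock Option Plan — status part-time ✓ (not excluded); service 204 days ≥ 90 days ✓; dept Legal ✓ → eligible.
401(k) Plan — status part-time ✓ (not excluded); service 204 days ≥ 45 days ✓; dept Legal ✗ → not eligible.
Paid Sabbatical — status part-time ✓ (not excluded); service 204 days < 12 months (≈360 days) ✗ → not eligible.

Stock Option Plan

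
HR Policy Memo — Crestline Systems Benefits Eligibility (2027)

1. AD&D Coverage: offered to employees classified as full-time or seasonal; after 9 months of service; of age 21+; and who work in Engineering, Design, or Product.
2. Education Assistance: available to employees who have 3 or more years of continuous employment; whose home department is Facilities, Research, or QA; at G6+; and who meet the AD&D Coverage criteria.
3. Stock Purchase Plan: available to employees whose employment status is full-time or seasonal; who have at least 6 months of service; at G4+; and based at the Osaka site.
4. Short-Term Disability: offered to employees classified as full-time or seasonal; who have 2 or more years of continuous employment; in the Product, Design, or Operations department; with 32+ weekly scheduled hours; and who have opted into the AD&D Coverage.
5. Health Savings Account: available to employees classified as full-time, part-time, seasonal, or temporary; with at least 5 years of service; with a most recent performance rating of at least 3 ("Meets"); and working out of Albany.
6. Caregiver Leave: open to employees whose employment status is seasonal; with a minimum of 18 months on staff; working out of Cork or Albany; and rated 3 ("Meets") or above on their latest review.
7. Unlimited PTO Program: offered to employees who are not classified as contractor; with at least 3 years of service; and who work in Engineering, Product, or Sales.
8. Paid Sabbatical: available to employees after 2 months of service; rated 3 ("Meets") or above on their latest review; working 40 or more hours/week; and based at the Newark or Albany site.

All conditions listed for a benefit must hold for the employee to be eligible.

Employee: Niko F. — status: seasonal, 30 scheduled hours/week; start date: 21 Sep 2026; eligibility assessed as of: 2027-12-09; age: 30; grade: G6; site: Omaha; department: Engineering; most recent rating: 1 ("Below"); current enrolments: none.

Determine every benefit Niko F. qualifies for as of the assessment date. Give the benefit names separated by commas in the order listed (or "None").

Service from 21 Sep 2026 to 2027-12-09: 444 days.
AD&D Coverage — status seasonal ✓; service 444 days ≥ 9 months (≈270 days) ✓; age 30 ≥ 21 ✓; dept Engineering ✓ → eligible.
Education Assistance — service 444 days < 3 years (≈1095 days) ✗ → not eligible.
Stock Purchase Plan — status seasonal ✓; service 444 days ≥ 6 months (≈180 days) ✓; grade G6 ≥ G4 ✓; site Omaha ✗ (not Osaka) → not eligible.
Short-Term Disability — status seasonal ✓; service 444 days < 2 years (≈730 days) ✗ → not eligible.
Health Savings Account — status seasonal ✓; service 444 days < 5 years (≈1825 days) ✗ → not eligible.
Caregiver Leave — status seasonal ✓; service 444 days < 18 months (≈540 days) ✗ → not eligible.
Unlimited PTO Program — status seasonal ✓ (not excluded); service 444 days < 3 years (≈1095 days) ✗ → not eligible.
Paid Sabbatical — service 444 days ≥ 2 months (≈60 days) ✓; rating 1 < 3 ✗ → not eligible.

AD&D Coverage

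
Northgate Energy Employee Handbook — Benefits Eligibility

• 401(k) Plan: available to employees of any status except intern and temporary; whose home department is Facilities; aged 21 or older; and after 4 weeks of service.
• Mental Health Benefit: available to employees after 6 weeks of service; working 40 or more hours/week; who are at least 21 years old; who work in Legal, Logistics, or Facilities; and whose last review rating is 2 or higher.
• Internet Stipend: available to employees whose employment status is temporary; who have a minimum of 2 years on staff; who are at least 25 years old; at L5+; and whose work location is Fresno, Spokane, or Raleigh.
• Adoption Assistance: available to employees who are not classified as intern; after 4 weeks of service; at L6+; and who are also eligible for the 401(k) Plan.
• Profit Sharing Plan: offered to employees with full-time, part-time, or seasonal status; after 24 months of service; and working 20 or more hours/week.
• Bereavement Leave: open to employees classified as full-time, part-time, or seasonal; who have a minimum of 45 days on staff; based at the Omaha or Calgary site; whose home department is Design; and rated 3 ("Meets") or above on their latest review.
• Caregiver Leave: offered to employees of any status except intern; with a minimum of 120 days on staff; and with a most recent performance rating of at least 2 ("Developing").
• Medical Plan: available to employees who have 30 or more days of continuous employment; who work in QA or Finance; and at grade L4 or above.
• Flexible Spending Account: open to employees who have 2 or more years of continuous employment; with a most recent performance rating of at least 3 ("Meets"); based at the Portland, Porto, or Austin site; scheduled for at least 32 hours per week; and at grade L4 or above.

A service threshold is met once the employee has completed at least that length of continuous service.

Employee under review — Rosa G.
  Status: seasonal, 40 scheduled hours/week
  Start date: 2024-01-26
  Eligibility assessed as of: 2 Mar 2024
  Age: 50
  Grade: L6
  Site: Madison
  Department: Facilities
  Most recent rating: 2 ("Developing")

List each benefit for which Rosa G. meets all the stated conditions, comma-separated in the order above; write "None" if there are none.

Service from 2024-01-26 to 2 Mar 2024: 36 days.
401(k) Plan — status seasonal ✓ (not excluded); dept Facilities ✓; age 50 ≥ 21 ✓; service 36 days ≥ 4 weeks (≈28 days) ✓ → eligible.
Mental Health Benefit — service 36 days < 6 weeks (≈42 days) ✗ → not eligible.
Internet Stipend — status seasonal ✗ (requires temporary) → not eligible.
Adoption Assistance — status seasonal ✓ (not excluded); service 36 days ≥ 4 weeks (≈28 days) ✓; grade L6 ≥ L6 ✓; eligible for 401(k) Plan ✓ → eligible.
Profit Sharing Plan — status seasonal ✓; service 36 days < 24 months (≈720 days) ✗ → not eligible.
Bereavement Leave — status seasonal ✓; service 36 days < 45 days ✗ → not eligible.
Caregiver Leave — status seasonal ✓ (not excluded); service 36 days < 120 days ✗ → not eligible.
Medical Plan — service 36 days ≥ 30 days ✓; dept Facilities ✗ → not eligible.
Flexible Spending Account — service 36 days < 2 years (≈730 days) ✗ → not eligible.

401(k) Plan, Adoption Assistance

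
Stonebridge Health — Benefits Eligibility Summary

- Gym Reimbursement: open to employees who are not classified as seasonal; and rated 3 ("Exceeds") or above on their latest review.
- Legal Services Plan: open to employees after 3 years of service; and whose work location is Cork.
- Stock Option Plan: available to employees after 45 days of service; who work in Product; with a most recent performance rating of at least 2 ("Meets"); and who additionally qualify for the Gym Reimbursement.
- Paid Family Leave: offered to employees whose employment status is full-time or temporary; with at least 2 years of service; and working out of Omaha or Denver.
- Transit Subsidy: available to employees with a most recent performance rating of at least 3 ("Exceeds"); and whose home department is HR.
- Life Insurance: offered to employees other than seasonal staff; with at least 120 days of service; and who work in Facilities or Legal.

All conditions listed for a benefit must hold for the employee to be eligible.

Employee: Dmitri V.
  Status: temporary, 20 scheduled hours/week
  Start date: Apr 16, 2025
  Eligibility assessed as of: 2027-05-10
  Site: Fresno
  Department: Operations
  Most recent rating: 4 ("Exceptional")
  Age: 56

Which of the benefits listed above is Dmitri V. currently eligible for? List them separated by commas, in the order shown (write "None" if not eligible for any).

Service from Apr 16, 2025 to 2027-05-10: 754 days.
Gym Reimbursement — status temporary ✓ (not excluded); rating 4 ≥ 3 ✓ → eligible.
Legal Services Plan — service 754 days < 3 years (≈1095 days) ✗ → not eligible.
Stock Option Plan — service 754 days ≥ 45 days ✓; dept Operations ✗ → not eligible.
Paid Family Leave — status temporary ✓; service 754 days ≥ 2 years (≈730 days) ✓; site Fresno ✗ (not Omaha or Denver) → not eligible.
Transit Subsidy — rating 4 ≥ 3 ✓; dept Operations ✗ → not eligible.
Life Insurance — status temporary ✓ (not excluded); service 754 days ≥ 120 days ✓; dept Operations ✗ → not eligible.

Gym Reimbursement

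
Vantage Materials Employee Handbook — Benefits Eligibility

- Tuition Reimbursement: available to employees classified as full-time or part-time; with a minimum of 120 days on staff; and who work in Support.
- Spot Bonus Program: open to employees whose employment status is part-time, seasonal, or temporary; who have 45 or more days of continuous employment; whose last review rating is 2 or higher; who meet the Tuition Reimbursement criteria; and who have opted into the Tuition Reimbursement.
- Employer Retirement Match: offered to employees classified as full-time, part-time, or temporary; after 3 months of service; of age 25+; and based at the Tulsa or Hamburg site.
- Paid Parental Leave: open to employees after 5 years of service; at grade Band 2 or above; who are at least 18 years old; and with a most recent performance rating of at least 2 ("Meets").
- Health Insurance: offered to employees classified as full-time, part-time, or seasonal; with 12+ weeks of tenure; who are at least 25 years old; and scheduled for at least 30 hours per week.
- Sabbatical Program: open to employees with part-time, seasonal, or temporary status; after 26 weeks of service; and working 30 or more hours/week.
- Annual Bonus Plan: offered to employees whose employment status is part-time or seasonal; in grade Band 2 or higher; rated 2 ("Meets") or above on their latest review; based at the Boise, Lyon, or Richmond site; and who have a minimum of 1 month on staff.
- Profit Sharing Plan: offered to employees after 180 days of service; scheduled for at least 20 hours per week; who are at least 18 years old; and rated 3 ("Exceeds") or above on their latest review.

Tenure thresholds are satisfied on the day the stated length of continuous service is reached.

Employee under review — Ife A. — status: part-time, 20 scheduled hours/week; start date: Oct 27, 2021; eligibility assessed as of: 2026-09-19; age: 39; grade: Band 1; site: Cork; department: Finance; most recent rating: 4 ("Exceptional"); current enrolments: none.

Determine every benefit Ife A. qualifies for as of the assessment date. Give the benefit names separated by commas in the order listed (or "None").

Service from Oct 27, 2021 to 2026-09-19: 1788 days.
Tuition Reimbursement — status part-time ✓; service 1788 days ≥ 120 days ✓; dept Finance ✗ → not eligible.
Spot Bonus Program — status part-time ✓; service 1788 days ≥ 45 days ✓; rating 4 ≥ 2 ✓; not eligible for Tuition Reimbursement ✗ → not eligible.
Employer Retirement Match — status part-time ✓; service 1788 days ≥ 3 months (≈90 days) ✓; age 39 ≥ 25 ✓; site Cork ✗ (not Tulsa or Hamburg) → not eligible.
Paid Parental Leave — service 1788 days < 5 years (≈1825 days) ✗ → not eligible.
Health Insurance — status part-time ✓; service 1788 days ≥ 12 weeks (≈84 days) ✓; age 39 ≥ 25 ✓; 20 hrs/wk < 30 ✗ → not eligible.
Sabbatical Program — status part-time ✓; service 1788 days ≥ 26 weeks (≈182 days) ✓; 20 hrs/wk < 30 ✗ → not eligible.
Annual Bonus Plan — status part-time ✓; grade Band 1 < Band 2 ✗ → not eligible.
Profit Sharing Plan — service 1788 days ≥ 180 days ✓; 20 hrs/wk ≥ 20 ✓; age 39 ≥ 18 ✓; rating 4 ≥ 3 ✓ → eligible.

Profit Sharing Plan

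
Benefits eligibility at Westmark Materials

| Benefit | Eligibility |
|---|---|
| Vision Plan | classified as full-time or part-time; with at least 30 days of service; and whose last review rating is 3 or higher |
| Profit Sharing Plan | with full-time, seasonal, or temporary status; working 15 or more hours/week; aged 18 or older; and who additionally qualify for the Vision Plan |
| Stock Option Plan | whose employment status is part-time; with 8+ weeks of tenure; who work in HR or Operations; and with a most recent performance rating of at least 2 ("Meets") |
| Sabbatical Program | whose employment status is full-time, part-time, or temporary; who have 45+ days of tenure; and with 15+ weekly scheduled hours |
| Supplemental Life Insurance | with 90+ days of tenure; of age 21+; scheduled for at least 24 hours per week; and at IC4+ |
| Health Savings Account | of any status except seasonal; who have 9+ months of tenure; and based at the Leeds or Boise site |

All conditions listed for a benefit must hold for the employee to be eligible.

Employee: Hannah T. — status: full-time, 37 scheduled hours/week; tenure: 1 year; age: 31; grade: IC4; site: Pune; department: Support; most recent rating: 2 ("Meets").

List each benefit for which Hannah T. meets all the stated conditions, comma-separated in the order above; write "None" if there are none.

Sabbatical Program, Supplemental Life Insurance

Vision Plan — status full-time ✓; service 1 year ≥ 30 days ✓; rating 2 < 3 ✗ → not eligible.
Profit Sharing Plan — status full-time ✓; 37 hrs/wk ≥ 15 ✓; age 31 ≥ 18 ✓; not eligible for Vision Plan ✗ → not eligible.
Stock Option Plan — status full-time ✗ (requires part-time) → not eligible.
Sabbatical Program — status full-time ✓; service 1 year ≥ 45 days ✓; 37 hrs/wk ≥ 15 ✓ → eligible.
Supplemental Life Insurance — service 1 year ≥ 90 days ✓; age 31 ≥ 21 ✓; 37 hrs/wk ≥ 24 ✓; grade IC4 ≥ IC4 ✓ → eligible.
Health Savings Account — status full-time ✓ (not excluded); service 1 year ≥ 9 months (≈270 days) ✓; site Pune ✗ (not Leeds or Boise) → not eligible.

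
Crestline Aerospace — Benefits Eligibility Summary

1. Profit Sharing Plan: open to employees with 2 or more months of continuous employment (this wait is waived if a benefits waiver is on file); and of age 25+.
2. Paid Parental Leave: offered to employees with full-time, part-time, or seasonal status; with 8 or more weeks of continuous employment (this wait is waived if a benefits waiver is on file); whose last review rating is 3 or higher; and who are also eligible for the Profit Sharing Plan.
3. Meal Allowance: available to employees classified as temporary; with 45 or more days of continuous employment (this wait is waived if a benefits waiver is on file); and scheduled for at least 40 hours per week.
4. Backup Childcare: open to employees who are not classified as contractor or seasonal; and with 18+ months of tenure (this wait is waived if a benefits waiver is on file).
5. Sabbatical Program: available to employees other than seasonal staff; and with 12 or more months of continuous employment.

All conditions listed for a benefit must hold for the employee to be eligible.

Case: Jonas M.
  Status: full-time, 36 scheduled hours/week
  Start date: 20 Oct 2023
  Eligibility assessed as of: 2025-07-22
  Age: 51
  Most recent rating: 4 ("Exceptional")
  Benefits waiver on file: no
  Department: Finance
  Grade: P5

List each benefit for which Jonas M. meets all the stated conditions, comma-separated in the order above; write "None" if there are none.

Profit Sharing Plan, Paid Parental Leave, Backup Childcare, Sabbatical Program

Service from 20 Oct 2023 to 2025-07-22: 641 days.
Profit Sharing Plan — no waiver, service 641 days ≥ 2 months (≈60 days) ✓; age 51 ≥ 25 ✓ → eligible.
Paid Parental Leave — status full-time ✓; no waiver, service 641 days ≥ 8 weeks (≈56 days) ✓; rating 4 ≥ 3 ✓; eligible for Profit Sharing Plan ✓ → eligible.
Meal Allowance — status full-time ✗ (requires temporary) → not eligible.
Backup Childcare — status full-time ✓ (not excluded); no waiver, service 641 days ≥ 18 months (≈540 days) ✓ → eligible.
Sabbatical Program — status full-time ✓ (not excluded); service 641 days ≥ 12 months (≈360 days) ✓ → eligible.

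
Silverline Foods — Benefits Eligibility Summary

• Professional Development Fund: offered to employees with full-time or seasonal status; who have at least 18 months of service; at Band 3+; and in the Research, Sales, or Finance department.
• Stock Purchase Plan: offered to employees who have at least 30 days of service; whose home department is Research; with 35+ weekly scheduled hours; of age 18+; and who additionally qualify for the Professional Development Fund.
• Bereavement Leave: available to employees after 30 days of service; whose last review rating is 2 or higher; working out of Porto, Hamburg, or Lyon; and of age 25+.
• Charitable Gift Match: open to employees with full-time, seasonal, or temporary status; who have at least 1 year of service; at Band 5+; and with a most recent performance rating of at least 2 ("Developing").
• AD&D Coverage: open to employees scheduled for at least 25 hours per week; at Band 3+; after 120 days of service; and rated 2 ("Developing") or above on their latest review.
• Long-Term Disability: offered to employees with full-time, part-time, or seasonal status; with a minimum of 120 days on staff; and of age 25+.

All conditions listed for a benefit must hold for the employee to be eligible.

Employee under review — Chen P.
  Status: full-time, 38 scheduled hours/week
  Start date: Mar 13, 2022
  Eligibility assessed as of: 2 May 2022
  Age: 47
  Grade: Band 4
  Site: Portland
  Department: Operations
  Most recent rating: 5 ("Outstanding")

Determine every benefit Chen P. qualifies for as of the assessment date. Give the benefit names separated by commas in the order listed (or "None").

None

Service from Mar 13, 2022 to 2 May 2022: 50 days.
Professional Development Fund — status full-time ✓; service 50 days < 18 months (≈540 days) ✗ → not eligible.
Stock Purchase Plan — service 50 days ≥ 30 days ✓; dept Operations ✗ → not eligible.
Bereavement Leave — service 50 days ≥ 30 days ✓; rating 5 ≥ 2 ✓; site Portland ✗ (not Porto, Hamburg, or Lyon) → not eligible.
Charitable Gift Match — status full-time ✓; service 50 days < 1 year (≈365 days) ✗ → not eligible.
AD&D Coverage — 38 hrs/wk ≥ 25 ✓; grade Band 4 ≥ Band 3 ✓; service 50 days < 120 days ✗ → not eligible.
Long-Term Disability — status full-time ✓; service 50 days < 120 days ✗ → not eligible.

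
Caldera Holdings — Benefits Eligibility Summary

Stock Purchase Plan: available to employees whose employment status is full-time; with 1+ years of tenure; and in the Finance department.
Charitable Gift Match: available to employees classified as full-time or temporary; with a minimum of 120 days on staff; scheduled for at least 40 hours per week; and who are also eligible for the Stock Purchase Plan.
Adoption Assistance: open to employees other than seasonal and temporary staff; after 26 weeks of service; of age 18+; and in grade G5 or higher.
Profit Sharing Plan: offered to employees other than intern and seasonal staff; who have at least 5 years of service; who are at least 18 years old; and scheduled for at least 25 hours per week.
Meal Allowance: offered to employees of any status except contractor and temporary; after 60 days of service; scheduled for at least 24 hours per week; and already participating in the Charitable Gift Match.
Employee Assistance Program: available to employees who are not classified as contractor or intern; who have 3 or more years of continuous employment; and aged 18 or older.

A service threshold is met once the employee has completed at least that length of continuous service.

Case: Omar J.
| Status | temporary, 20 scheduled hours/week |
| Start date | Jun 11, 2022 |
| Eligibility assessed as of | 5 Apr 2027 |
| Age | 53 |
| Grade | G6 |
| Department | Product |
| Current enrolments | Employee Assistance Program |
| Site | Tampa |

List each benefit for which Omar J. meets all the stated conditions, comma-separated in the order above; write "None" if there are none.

Employee Assistance Program

Service from Jun 11, 2022 to 5 Apr 2027: 1759 days.
Stock Purchase Plan — status temporary ✗ (requires full-time) → not eligible.
Charitable Gift Match — status temporary ✓; service 1759 days ≥ 120 days ✓; 20 hrs/wk < 40 ✗ → not eligible.
Adoption Assistance — status temporary ✗ (excluded) → not eligible.
Profit Sharing Plan — status temporary ✓ (not excluded); service 1759 days < 5 years (≈1825 days) ✗ → not eligible.
Meal Allowance — status temporary ✗ (excluded) → not eligible.
Employee Assistance Program — status temporary ✓ (not excluded); service 1759 days ≥ 3 years (≈1095 days) ✓; age 53 ≥ 18 ✓ → eligible.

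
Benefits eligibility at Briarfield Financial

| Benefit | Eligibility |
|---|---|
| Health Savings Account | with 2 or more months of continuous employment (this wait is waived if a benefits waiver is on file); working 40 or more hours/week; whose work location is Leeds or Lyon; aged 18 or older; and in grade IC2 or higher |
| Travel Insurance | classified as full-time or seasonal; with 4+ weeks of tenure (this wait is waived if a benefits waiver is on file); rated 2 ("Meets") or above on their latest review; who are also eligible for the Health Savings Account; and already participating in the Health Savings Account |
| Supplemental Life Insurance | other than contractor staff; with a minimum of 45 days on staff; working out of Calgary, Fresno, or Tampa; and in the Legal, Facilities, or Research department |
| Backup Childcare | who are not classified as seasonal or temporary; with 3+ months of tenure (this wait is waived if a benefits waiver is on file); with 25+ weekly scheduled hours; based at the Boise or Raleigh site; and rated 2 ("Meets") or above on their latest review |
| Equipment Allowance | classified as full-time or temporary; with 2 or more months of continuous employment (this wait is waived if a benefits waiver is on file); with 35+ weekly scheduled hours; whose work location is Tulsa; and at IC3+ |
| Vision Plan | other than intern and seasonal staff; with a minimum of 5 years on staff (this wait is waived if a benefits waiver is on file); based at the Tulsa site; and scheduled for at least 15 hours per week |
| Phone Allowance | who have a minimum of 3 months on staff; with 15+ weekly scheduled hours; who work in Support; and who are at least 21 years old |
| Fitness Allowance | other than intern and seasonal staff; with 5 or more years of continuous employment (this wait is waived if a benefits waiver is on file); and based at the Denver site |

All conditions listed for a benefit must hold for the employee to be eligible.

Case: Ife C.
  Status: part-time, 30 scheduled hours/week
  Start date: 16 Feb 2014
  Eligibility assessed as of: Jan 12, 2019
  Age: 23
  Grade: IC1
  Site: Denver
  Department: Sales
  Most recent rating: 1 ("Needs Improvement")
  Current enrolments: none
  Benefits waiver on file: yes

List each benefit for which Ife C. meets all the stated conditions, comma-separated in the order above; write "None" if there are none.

Fitness Allowance

Service from 16 Feb 2014 to Jan 12, 2019: 1791 days.
Health Savings Account — benefits waiver on file ✓; 30 hrs/wk < 40 ✗ → not eligible.
Travel Insurance — status part-time ✗ (requires full-time or seasonal) → not eligible.
Supplemental Life Insurance — status part-time ✓ (not excluded); service 1791 days ≥ 45 days ✓; site Denver ✗ (not Calgary, Fresno, or Tampa) → not eligible.
Backup Childcare — status part-time ✓ (not excluded); benefits waiver on file ✓; 30 hrs/wk ≥ 25 ✓; site Denver ✗ (not Boise or Raleigh) → not eligible.
Equipment Allowance — status part-time ✗ (requires full-time or temporary) → not eligible.
Vision Plan — status part-time ✓ (not excluded); benefits waiver on file ✓; site Denver ✗ (not Tulsa) → not eligible.
Phone Allowance — service 1791 days ≥ 3 months (≈90 days) ✓; 30 hrs/wk ≥ 15 ✓; dept Sales ✗ → not eligible.
Fitness Allowance — status part-time ✓ (not excluded); benefits waiver on file ✓; site Denver ✓ → eligible.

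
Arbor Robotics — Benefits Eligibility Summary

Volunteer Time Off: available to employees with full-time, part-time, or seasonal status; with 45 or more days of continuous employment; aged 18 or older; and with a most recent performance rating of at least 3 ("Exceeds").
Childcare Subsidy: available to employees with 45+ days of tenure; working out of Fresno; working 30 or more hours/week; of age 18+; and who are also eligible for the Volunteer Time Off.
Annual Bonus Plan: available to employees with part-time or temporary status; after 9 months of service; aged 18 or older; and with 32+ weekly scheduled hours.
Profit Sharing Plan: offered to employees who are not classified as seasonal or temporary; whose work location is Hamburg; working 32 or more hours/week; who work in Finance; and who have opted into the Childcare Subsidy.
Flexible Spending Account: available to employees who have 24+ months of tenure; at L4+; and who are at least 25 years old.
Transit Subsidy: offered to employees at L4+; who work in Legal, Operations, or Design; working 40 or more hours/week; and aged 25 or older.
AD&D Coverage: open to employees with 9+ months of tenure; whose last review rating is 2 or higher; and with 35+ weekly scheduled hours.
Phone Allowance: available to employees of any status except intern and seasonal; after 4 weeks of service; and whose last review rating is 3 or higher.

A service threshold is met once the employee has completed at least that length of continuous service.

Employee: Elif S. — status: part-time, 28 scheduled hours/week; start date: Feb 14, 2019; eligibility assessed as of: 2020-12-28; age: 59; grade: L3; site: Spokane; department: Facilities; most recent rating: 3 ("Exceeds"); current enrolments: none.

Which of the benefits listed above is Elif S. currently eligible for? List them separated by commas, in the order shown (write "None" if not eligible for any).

Volunteer Time Off, Phone Allowance

Service from Feb 14, 2019 to 2020-12-28: 683 days.
Volunteer Time Off — status part-time ✓; service 683 days ≥ 45 days ✓; age 59 ≥ 18 ✓; rating 3 ≥ 3 ✓ → eligible.
Childcare Subsidy — service 683 days ≥ 45 days ✓; site Spokane ✗ (not Fresno) → not eligible.
Annual Bonus Plan — status part-time ✓; service 683 days ≥ 9 months (≈270 days) ✓; age 59 ≥ 18 ✓; 28 hrs/wk < 32 ✗ → not eligible.
Profit Sharing Plan — status part-time ✓ (not excluded); site Spokane ✗ (not Hamburg) → not eligible.
Flexible Spending Account — service 683 days < 24 months (≈720 days) ✗ → not eligible.
Transit Subsidy — grade L3 < L4 ✗ → not eligible.
AD&D Coverage — service 683 days ≥ 9 months (≈270 days) ✓; rating 3 ≥ 2 ✓; 28 hrs/wk < 35 ✗ → not eligible.
Phone Allowance — status part-time ✓ (not excluded); service 683 days ≥ 4 weeks (≈28 days) ✓; rating 3 ≥ 3 ✓ → eligible.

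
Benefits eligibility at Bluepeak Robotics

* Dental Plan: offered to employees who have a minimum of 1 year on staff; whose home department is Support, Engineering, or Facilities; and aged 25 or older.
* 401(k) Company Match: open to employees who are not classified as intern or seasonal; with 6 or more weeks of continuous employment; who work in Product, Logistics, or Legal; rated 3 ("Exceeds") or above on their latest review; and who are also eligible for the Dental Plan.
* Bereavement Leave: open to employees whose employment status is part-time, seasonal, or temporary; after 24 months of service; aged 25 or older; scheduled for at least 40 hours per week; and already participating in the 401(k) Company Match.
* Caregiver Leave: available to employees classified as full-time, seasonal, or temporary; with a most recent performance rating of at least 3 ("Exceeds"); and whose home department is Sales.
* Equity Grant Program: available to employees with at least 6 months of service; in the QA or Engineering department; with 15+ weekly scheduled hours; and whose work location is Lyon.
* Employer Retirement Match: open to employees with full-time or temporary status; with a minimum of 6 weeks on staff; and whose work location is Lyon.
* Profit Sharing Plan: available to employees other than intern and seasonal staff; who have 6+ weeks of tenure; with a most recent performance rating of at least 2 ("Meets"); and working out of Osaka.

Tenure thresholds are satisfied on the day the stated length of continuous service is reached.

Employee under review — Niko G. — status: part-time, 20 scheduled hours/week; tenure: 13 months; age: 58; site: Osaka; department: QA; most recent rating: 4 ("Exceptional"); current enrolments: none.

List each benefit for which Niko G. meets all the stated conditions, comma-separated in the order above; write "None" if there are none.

Dental Plan — service 13 months ≥ 1 year (≈365 days) ✓; dept QA ✗ → not eligible.
401(k) Company Match — status part-time ✓ (not excluded); service 13 months ≥ 6 weeks (≈42 days) ✓; dept QA ✗ → not eligible.
Bereavement Leave — status part-time ✓; service 13 months < 24 months ✗ → not eligible.
Caregiver Leave — status part-time ✗ (requires full-time, seasonal, or temporary) → not eligible.
Equity Grant Program — service 13 months ≥ 6 months ✓; dept QA ✓; 20 hrs/wk ≥ 15 ✓; site Osaka ✗ (not Lyon) → not eligible.
Employer Retirement Match — status part-time ✗ (requires full-time or temporary) → not eligible.
Profit Sharing Plan — status part-time ✓ (not excluded); service 13 months ≥ 6 weeks (≈42 days) ✓; rating 4 ≥ 2 ✓; site Osaka ✓ → eligible.

Profit Sharing Plan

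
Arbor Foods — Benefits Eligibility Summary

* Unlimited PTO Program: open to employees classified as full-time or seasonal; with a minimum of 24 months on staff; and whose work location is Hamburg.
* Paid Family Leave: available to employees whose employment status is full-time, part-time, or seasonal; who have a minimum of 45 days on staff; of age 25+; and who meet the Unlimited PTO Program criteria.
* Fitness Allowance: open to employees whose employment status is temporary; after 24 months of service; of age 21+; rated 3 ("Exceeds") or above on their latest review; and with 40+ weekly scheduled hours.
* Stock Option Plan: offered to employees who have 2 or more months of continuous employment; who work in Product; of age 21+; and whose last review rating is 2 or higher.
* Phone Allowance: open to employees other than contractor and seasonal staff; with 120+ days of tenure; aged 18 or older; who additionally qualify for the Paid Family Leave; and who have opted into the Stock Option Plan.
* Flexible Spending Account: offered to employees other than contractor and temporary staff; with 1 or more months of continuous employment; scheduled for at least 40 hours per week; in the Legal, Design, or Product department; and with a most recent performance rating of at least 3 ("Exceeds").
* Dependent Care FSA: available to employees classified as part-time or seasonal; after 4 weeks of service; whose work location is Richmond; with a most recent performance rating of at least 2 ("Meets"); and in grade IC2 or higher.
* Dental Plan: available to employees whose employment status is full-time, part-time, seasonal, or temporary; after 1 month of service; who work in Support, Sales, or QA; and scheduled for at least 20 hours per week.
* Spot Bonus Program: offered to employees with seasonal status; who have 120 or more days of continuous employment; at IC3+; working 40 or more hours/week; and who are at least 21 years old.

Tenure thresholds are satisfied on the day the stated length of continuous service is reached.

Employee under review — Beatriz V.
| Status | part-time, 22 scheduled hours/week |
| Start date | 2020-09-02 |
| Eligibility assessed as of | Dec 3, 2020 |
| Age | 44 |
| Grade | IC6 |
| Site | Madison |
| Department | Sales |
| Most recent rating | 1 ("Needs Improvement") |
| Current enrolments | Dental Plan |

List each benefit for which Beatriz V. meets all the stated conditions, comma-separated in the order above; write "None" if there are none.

Dental Plan

Service from 2020-09-02 to Dec 3, 2020: 92 days.
Unlimited PTO Program — status part-time ✗ (requires full-time or seasonal) → not eligible.
Paid Family Leave — status part-time ✓; service 92 days ≥ 45 days ✓; age 44 ≥ 25 ✓; not eligible for Unlimited PTO Program ✗ → not eligible.
Fitness Allowance — status part-time ✗ (requires temporary) → not eligible.
Stock Option Plan — service 92 days ≥ 2 months (≈60 days) ✓; dept Sales ✗ → not eligible.
Phone Allowance — status part-time ✓ (not excluded); service 92 days < 120 days ✗ → not eligible.
Flexible Spending Account — status part-time ✓ (not excluded); service 92 days ≥ 1 month (≈30 days) ✓; 22 hrs/wk < 40 ✗ → not eligible.
Dependent Care FSA — status part-time ✓; service 92 days ≥ 4 weeks (≈28 days) ✓; site Madison ✗ (not Richmond) → not eligible.
Dental Plan — status part-time ✓; service 92 days ≥ 1 month (≈30 days) ✓; dept Sales ✓; 22 hrs/wk ≥ 20 ✓ → eligible.
Spot Bonus Program — status part-time ✗ (requires seasonal) → not eligible.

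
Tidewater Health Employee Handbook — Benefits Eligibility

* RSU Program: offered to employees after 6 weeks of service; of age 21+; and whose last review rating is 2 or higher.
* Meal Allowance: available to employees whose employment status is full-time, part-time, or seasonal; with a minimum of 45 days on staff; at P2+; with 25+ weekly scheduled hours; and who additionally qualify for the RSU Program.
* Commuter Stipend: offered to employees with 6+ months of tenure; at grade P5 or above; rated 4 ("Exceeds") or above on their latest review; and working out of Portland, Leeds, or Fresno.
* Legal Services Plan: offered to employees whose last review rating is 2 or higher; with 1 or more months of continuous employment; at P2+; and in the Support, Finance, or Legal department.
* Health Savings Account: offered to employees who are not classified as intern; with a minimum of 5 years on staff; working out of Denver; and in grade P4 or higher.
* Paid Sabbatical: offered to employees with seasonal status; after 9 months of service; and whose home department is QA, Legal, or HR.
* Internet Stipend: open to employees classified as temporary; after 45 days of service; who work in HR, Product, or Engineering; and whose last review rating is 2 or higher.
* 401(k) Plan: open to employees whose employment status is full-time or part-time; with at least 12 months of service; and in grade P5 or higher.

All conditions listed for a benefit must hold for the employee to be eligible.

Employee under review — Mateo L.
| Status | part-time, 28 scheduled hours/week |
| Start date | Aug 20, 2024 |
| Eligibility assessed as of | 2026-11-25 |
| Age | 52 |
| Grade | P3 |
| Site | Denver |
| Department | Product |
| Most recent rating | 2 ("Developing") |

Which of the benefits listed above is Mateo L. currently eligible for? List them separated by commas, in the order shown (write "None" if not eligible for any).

Service from Aug 20, 2024 to 2026-11-25: 827 days.
RSU Program — service 827 days ≥ 6 weeks (≈42 days) ✓; age 52 ≥ 21 ✓; rating 2 ≥ 2 ✓ → eligible.
Meal Allowance — status part-time ✓; service 827 days ≥ 45 days ✓; grade P3 ≥ P2 ✓; 28 hrs/wk ≥ 25 ✓; eligible for RSU Program ✓ → eligible.
Commuter Stipend — service 827 days ≥ 6 months (≈180 days) ✓; grade P3 < P5 ✗ → not eligible.
Legal Services Plan — rating 2 ≥ 2 ✓; service 827 days ≥ 1 month (≈30 days) ✓; grade P3 ≥ P2 ✓; dept Product ✗ → not eligible.
Health Savings Account — status part-time ✓ (not excluded); service 827 days < 5 years (≈1825 days) ✗ → not eligible.
Paid Sabbatical — status part-time ✗ (requires seasonal) → not eligible.
Internet Stipend — status part-time ✗ (requires temporary) → not eligible.
401(k) Plan — status part-time ✓; service 827 days ≥ 12 months (≈360 days) ✓; grade P3 < P5 ✗ → not eligible.

RSU Program, Meal Allowance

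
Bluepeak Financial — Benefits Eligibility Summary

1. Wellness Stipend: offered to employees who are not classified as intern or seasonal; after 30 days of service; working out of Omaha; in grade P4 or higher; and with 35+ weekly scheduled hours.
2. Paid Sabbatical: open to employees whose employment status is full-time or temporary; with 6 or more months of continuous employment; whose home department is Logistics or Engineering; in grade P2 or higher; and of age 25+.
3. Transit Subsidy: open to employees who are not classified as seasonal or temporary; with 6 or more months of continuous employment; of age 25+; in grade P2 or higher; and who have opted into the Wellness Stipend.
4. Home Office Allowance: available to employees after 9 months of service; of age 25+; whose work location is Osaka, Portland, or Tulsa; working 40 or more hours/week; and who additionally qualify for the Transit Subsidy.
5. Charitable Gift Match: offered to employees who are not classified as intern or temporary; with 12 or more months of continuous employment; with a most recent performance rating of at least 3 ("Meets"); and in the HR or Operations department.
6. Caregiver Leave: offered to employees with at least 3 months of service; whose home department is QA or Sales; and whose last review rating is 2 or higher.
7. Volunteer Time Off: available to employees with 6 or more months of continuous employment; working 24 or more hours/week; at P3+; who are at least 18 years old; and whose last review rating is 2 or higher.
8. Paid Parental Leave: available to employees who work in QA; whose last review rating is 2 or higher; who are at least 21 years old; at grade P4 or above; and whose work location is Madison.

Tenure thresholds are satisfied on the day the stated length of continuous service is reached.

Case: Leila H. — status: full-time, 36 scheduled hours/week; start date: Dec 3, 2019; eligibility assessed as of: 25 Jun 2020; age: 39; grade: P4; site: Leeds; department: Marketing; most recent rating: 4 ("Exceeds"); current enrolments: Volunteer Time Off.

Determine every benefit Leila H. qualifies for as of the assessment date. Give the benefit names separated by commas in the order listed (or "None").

Service from Dec 3, 2019 to 25 Jun 2020: 205 days.
Wellness Stipend — status full-time ✓ (not excluded); service 205 days ≥ 30 days ✓; site Leeds ✗ (not Omaha) → not eligible.
Paid Sabbatical — status full-time ✓; service 205 days ≥ 6 months (≈180 days) ✓; dept Marketing ✗ → not eligible.
Transit Subsidy — status full-time ✓ (not excluded); service 205 days ≥ 6 months (≈180 days) ✓; age 39 ≥ 25 ✓; grade P4 ≥ P2 ✓; not enrolled in Wellness Stipend ✗ → not eligible.
Home Office Allowance — service 205 days < 9 months (≈270 days) ✗ → not eligible.
Charitable Gift Match — status full-time ✓ (not excluded); service 205 days < 12 months (≈360 days) ✗ → not eligible.
Caregiver Leave — service 205 days ≥ 3 months (≈90 days) ✓; dept Marketing ✗ → not eligible.
Volunteer Time Off — service 205 days ≥ 6 months (≈180 days) ✓; 36 hrs/wk ≥ 24 ✓; grade P4 ≥ P3 ✓; age 39 ≥ 18 ✓; rating 4 ≥ 2 ✓ → eligible.
Paid Parental Leave — dept Marketing ✗ → not eligible.

Volunteer Time Off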